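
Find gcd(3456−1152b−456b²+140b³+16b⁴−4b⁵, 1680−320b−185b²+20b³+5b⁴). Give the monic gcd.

−12+b+b²

By polynomial division,
  −4b⁵+16b⁴+140b³−456b²−1152b+3456 = (−(4/5)b+32/5)(5b⁴+20b³−185b²−320b+1680) + (−136b³+472b²+2240b−7296)
  5b⁴+20b³−185b²−320b+1680 = (−(5/136)b−635/2312)(−136b³+472b²+2240b−7296) + ((7800/289)b²+(7800/289)b−93600/289)
  −136b³+472b²+2240b−7296 = (−(4913/975)b+21964/975)((7800/289)b²+(7800/289)b−93600/289) + (0)
Last nonzero remainder: (7800/289)b²+(7800/289)b−93600/289. Dividing through by 7800/289 gives the monic gcd b²+b−12.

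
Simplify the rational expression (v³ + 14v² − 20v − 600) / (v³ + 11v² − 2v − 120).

(v² + 4v − 60)/(v² + v − 12)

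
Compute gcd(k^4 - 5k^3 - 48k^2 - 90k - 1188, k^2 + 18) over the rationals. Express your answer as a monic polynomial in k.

Euclidean algorithm in ℚ[k]:
  k^4 - 5k^3 - 48k^2 - 90k - 1188 = (k^2 - 5k - 66)(k^2 + 18) + (0)
The last nonzero remainder k^2 + 18 is already monic.

k^2 + 18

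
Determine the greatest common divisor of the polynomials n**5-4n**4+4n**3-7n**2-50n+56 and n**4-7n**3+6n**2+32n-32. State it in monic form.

Euclidean algorithm in ℚ[n]:
  n**5-4n**4+4n**3-7n**2-50n+56 = (n+3)(n**4-7n**3+6n**2+32n-32) + (19n**3-57n**2-114n+152)
  n**4-7n**3+6n**2+32n-32 = ((1/19)n-4/19)(19n**3-57n**2-114n+152) + (0)
Last nonzero remainder: 19n**3-57n**2-114n+152. Dividing through by 19 gives the monic gcd n**3-3n**2-6n+8.

n**3-3n**2-6n+8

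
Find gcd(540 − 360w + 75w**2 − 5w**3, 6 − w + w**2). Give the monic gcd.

1

By polynomial division,
  −5w**3 + 75w**2 − 360w + 540 = (−5w + 70)(w**2 − w + 6) + (−260w + 120)
  w**2 − w + 6 = (−(1/260)w + 7/3380)(−260w + 120) + (972/169)
  −260w + 120 = (−(10985/243)w + 1690/81)(972/169) + (0)
The last nonzero remainder is the constant 972/169, so the polynomials are coprime and gcd = 1.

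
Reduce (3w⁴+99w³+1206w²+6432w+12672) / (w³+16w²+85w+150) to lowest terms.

Euclidean algorithm in ℚ[w]:
  3w⁴+99w³+1206w²+6432w+12672 = (3w+51)(w³+16w²+85w+150) + (135w²+1647w+5022)
  w³+16w²+85w+150 = ((1/135)w+19/675)(135w²+1647w+5022) + ((36/25)w+216/25)
  135w²+1647w+5022 = ((375/4)w+2325/4)((36/25)w+216/25) + (0)
Last nonzero remainder: (36/25)w+216/25. Dividing through by 36/25 gives the monic gcd w+6.
Cancel w+6 from numerator and denominator to get the reduced form.

(3w³+81w²+720w+2112)/(w²+10w+25)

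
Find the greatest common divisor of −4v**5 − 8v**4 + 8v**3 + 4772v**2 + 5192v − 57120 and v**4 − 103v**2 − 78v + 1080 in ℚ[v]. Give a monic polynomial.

v**3 − 9v**2 − 22v + 120

By polynomial division,
  −4v**5 − 8v**4 + 8v**3 + 4772v**2 + 5192v − 57120 = (−4v − 8)(v**4 − 103v**2 − 78v + 1080) + (−404v**3 + 3636v**2 + 8888v − 48480)
  v**4 − 103v**2 − 78v + 1080 = (−(1/404)v − 9/404)(−404v**3 + 3636v**2 + 8888v − 48480) + (0)
Last nonzero remainder: −404v**3 + 3636v**2 + 8888v − 48480. Dividing through by −404 gives the monic gcd v**3 − 9v**2 − 22v + 120.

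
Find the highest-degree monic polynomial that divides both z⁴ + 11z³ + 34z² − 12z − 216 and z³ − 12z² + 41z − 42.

z − 2

By polynomial division,
  z⁴ + 11z³ + 34z² − 12z − 216 = (z + 23)(z³ − 12z² + 41z − 42) + (269z² − 913z + 750)
  z³ − 12z² + 41z − 42 = ((1/269)z − 2315/72361)(269z² − 913z + 750) + ((651456/72361)z − 1302912/72361)
  269z² − 913z + 750 = ((19465109/651456)z − 9045125/217152)((651456/72361)z − 1302912/72361) + (0)
Last nonzero remainder: (651456/72361)z − 1302912/72361. Dividing through by 651456/72361 gives the monic gcd z − 2.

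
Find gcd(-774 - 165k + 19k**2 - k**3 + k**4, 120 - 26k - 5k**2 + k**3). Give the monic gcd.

By polynomial division,
  k**4 - k**3 + 19k**2 - 165k - 774 = (k + 4)(k**3 - 5k**2 - 26k + 120) + (65k**2 - 181k - 1254)
  k**3 - 5k**2 - 26k + 120 = ((1/65)k - 144/4225)(65k**2 - 181k - 1254) + (-(54404/4225)k + 326424/4225)
  65k**2 - 181k - 1254 = (-(274625/54404)k - 883025/54404)(-(54404/4225)k + 326424/4225) + (0)
Last nonzero remainder: -(54404/4225)k + 326424/4225. Dividing through by -54404/4225 gives the monic gcd k - 6.

-6 + k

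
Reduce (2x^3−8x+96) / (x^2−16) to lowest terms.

(2x^2−8x+24)/(x−4)

Repeated division with remainder:
  2x^3−8x+96 = (2x)(x^2−16) + (24x+96)
  x^2−16 = ((1/24)x−1/6)(24x+96) + (0)
Last nonzero remainder: 24x+96. Dividing through by 24 gives the monic gcd x+4.
Cancel x+4 from numerator and denominator to get the reduced form.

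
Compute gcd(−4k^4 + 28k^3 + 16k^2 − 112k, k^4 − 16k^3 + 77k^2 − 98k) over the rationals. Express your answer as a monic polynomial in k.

Apply the Euclidean algorithm:
  −4k^4 + 28k^3 + 16k^2 − 112k = (−4)(k^4 − 16k^3 + 77k^2 − 98k) + (−36k^3 + 324k^2 − 504k)
  k^4 − 16k^3 + 77k^2 − 98k = (−(1/36)k + 7/36)(−36k^3 + 324k^2 − 504k) + (0)
Last nonzero remainder: −36k^3 + 324k^2 − 504k. Dividing through by −36 gives the monic gcd k^3 − 9k^2 + 14k.

k^3 − 9k^2 + 14k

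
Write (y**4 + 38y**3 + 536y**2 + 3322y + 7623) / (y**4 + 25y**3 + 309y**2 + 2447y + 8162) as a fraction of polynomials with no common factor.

By polynomial division,
  y**4 + 38y**3 + 536y**2 + 3322y + 7623 = (y**4 + 25y**3 + 309y**2 + 2447y + 8162) + (13y**3 + 227y**2 + 875y − 539)
  y**4 + 25y**3 + 309y**2 + 2447y + 8162 = ((1/13)y + 98/169)(13y**3 + 227y**2 + 875y − 539) + ((18600/169)y**2 + (334800/169)y + 1432200/169)
  13y**3 + 227y**2 + 875y − 539 = ((2197/18600)y − 1183/18600)((18600/169)y**2 + (334800/169)y + 1432200/169) + (0)
Last nonzero remainder: (18600/169)y**2 + (334800/169)y + 1432200/169. Dividing through by 18600/169 gives the monic gcd y**2 + 18y + 77.
Cancel y**2 + 18y + 77 from numerator and denominator to get the reduced form.

(y**2 + 20y + 99)/(y**2 + 7y + 106)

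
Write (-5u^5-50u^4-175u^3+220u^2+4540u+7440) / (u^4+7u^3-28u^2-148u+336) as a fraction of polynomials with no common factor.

(-5u^3-40u^2-215u-310)/(u^2+5u-14)

By polynomial division,
  -5u^5-50u^4-175u^3+220u^2+4540u+7440 = (-5u-15)(u^4+7u^3-28u^2-148u+336) + (-210u^3-940u^2+4000u+12480)
  u^4+7u^3-28u^2-148u+336 = (-(1/210)u-53/4410)(-210u^3-940u^2+4000u+12480) + (-(8930/441)u^2-(17860/441)u+71440/147)
  -210u^3-940u^2+4000u+12480 = ((9261/893)u+22932/893)(-(8930/441)u^2-(17860/441)u+71440/147) + (0)
Last nonzero remainder: -(8930/441)u^2-(17860/441)u+71440/147. Dividing through by -8930/441 gives the monic gcd u^2+2u-24.
Cancel u^2+2u-24 from numerator and denominator to get the reduced form.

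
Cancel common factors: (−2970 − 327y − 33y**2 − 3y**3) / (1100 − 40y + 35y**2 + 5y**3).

(−297 − 3y − 3y**2)/(110 − 15y + 5y**2)

By polynomial division,
  −3y**3 − 33y**2 − 327y − 2970 = (−3/5)(5y**3 + 35y**2 − 40y + 1100) + (−12y**2 − 351y − 2310)
  5y**3 + 35y**2 − 40y + 1100 = (−(5/12)y + 445/48)(−12y**2 − 351y − 2310) + ((36025/16)y + 180125/8)
  −12y**2 − 351y − 2310 = (−(192/36025)y − 336/3275)((36025/16)y + 180125/8) + (0)
Last nonzero remainder: (36025/16)y + 180125/8. Dividing through by 36025/16 gives the monic gcd y + 10.
Cancel y + 10 from numerator and denominator to get the reduced form.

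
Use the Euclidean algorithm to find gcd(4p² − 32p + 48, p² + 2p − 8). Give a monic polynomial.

p − 2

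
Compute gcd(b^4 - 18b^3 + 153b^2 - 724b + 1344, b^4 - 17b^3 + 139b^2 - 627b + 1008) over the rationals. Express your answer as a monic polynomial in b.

b^3 - 14b^2 + 97b - 336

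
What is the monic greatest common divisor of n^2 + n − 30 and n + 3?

1

Euclidean algorithm in ℚ[n]:
  n^2 + n − 30 = (n − 2)(n + 3) + (−24)
  n + 3 = (−(1/24)n − 1/8)(−24) + (0)
The last nonzero remainder is the constant −24, so the polynomials are coprime and gcd = 1.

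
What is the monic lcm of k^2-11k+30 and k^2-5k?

Repeated division with remainder:
  k^2-11k+30 = (k^2-5k) + (-6k+30)
  k^2-5k = (-(1/6)k)(-6k+30) + (0)
Last nonzero remainder: -6k+30. Dividing through by -6 gives the monic gcd k-5.
Then lcm(f, g) = f·g / gcd(f, g); expanding and making the result monic gives the answer.

k^3-11k^2+30k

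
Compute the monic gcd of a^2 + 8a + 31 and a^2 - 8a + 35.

1

Repeated division with remainder:
  a^2 + 8a + 31 = (a^2 - 8a + 35) + (16a - 4)
  a^2 - 8a + 35 = ((1/16)a - 31/64)(16a - 4) + (529/16)
  16a - 4 = ((256/529)a - 64/529)(529/16) + (0)
The last nonzero remainder is the constant 529/16, so the polynomials are coprime and gcd = 1.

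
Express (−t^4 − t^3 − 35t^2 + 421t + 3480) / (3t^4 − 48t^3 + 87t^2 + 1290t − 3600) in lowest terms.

(−t^2 − 4t − 87)/(3t^2 − 39t + 90)

Euclidean algorithm in ℚ[t]:
  −t^4 − t^3 − 35t^2 + 421t + 3480 = (−1/3)(3t^4 − 48t^3 + 87t^2 + 1290t − 3600) + (−17t^3 − 6t^2 + 851t + 2280)
  3t^4 − 48t^3 + 87t^2 + 1290t − 3600 = (−(3/17)t + 834/289)(−17t^3 − 6t^2 + 851t + 2280) + ((73548/289)t^2 − (220644/289)t − 2941920/289)
  −17t^3 − 6t^2 + 851t + 2280 = (−(4913/73548)t − 5491/24516)((73548/289)t^2 − (220644/289)t − 2941920/289) + (0)
Last nonzero remainder: (73548/289)t^2 − (220644/289)t − 2941920/289. Dividing through by 73548/289 gives the monic gcd t^2 − 3t − 40.
Cancel t^2 − 3t − 40 from numerator and denominator to get the reduced form.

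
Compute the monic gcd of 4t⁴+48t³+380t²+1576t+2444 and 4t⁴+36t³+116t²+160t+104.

t²+7t+13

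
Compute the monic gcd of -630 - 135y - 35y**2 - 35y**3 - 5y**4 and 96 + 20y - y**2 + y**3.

By polynomial division,
  -5y**4 - 35y**3 - 35y**2 - 135y - 630 = (-5y - 40)(y**3 - y**2 + 20y + 96) + (25y**2 + 1145y + 3210)
  y**3 - y**2 + 20y + 96 = ((1/25)y - 234/125)(25y**2 + 1145y + 3210) + ((50876/25)y + 152628/25)
  25y**2 + 1145y + 3210 = ((625/50876)y + 13375/25438)((50876/25)y + 152628/25) + (0)
Last nonzero remainder: (50876/25)y + 152628/25. Dividing through by 50876/25 gives the monic gcd y + 3.

3 + y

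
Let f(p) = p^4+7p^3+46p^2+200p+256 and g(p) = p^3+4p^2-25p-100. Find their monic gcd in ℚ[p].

By polynomial division,
  p^4+7p^3+46p^2+200p+256 = (p+3)(p^3+4p^2-25p-100) + (59p^2+375p+556)
  p^3+4p^2-25p-100 = ((1/59)p-139/3481)(59p^2+375p+556) + (-(67704/3481)p-270816/3481)
  59p^2+375p+556 = (-(205379/67704)p-483859/67704)(-(67704/3481)p-270816/3481) + (0)
Last nonzero remainder: -(67704/3481)p-270816/3481. Dividing through by -67704/3481 gives the monic gcd p+4.

p+4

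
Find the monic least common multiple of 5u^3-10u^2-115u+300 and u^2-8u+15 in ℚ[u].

Repeated division with remainder:
  5u^3-10u^2-115u+300 = (5u+30)(u^2-8u+15) + (50u-150)
  u^2-8u+15 = ((1/50)u-1/10)(50u-150) + (0)
Last nonzero remainder: 50u-150. Dividing through by 50 gives the monic gcd u-3.
Then lcm(f, g) = f·g / gcd(f, g); expanding and making the result monic gives the answer.

u^4-7u^3-13u^2+175u-300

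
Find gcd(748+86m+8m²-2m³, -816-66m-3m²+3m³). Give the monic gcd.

34+7m+m²

Repeated division with remainder:
  -2m³+8m²+86m+748 = (-2/3)(3m³-3m²-66m-816) + (6m²+42m+204)
  3m³-3m²-66m-816 = ((1/2)m-4)(6m²+42m+204) + (0)
Last nonzero remainder: 6m²+42m+204. Dividing through by 6 gives the monic gcd m²+7m+34.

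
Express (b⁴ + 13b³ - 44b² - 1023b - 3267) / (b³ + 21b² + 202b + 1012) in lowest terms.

By polynomial division,
  b⁴ + 13b³ - 44b² - 1023b - 3267 = (b - 8)(b³ + 21b² + 202b + 1012) + (-78b² - 419b + 4829)
  b³ + 21b² + 202b + 1012 = (-(1/78)b - 1219/6084)(-78b² - 419b + 4829) + ((1094869/6084)b + 12043559/6084)
  -78b² - 419b + 4829 = (-(474552/1094869)b + 2670876/1094869)((1094869/6084)b + 12043559/6084) + (0)
Last nonzero remainder: (1094869/6084)b + 12043559/6084. Dividing through by 1094869/6084 gives the monic gcd b + 11.
Cancel b + 11 from numerator and denominator to get the reduced form.

(b³ + 2b² - 66b - 297)/(b² + 10b + 92)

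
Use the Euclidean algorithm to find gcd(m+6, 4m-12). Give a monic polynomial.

Euclidean algorithm in ℚ[m]:
  m+6 = (1/4)(4m-12) + (9)
  4m-12 = ((4/9)m-4/3)(9) + (0)
The last nonzero remainder is the constant 9, so the polynomials are coprime and gcd = 1.

1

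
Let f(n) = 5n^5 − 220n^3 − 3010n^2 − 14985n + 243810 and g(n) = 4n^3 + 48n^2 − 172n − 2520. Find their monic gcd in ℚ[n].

n^2 + 2n − 63

Euclidean algorithm in ℚ[n]:
  5n^5 − 220n^3 − 3010n^2 − 14985n + 243810 = ((5/4)n^2 − 15n + 715/4)(4n^3 + 48n^2 − 172n − 2520) + (−11020n^2 − 22040n + 694260)
  4n^3 + 48n^2 − 172n − 2520 = (−(1/2755)n − 2/551)(−11020n^2 − 22040n + 694260) + (0)
Last nonzero remainder: −11020n^2 − 22040n + 694260. Dividing through by −11020 gives the monic gcd n^2 + 2n − 63.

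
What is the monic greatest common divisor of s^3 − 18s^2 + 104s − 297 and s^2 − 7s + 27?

Apply the Euclidean algorithm:
  s^3 − 18s^2 + 104s − 297 = (s − 11)(s^2 − 7s + 27) + (0)
The last nonzero remainder s^2 − 7s + 27 is already monic.

s^2 − 7s + 27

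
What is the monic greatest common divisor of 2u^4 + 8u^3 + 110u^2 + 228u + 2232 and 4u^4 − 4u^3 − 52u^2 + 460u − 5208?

u^2 − 2u + 31

Euclidean algorithm in ℚ[u]:
  2u^4 + 8u^3 + 110u^2 + 228u + 2232 = (1/2)(4u^4 − 4u^3 − 52u^2 + 460u − 5208) + (10u^3 + 136u^2 − 2u + 4836)
  4u^4 − 4u^3 − 52u^2 + 460u − 5208 = ((2/5)u − 146/25)(10u^3 + 136u^2 − 2u + 4836) + ((18576/25)u^2 − (37152/25)u + 575856/25)
  10u^3 + 136u^2 − 2u + 4836 = ((125/9288)u + 325/1548)((18576/25)u^2 − (37152/25)u + 575856/25) + (0)
Last nonzero remainder: (18576/25)u^2 − (37152/25)u + 575856/25. Dividing through by 18576/25 gives the monic gcd u^2 − 2u + 31.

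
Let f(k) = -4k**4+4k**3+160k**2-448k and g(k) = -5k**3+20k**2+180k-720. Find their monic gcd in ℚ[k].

Euclidean algorithm in ℚ[k]:
  -4k**4+4k**3+160k**2-448k = ((4/5)k+12/5)(-5k**3+20k**2+180k-720) + (-32k**2-304k+1728)
  -5k**3+20k**2+180k-720 = ((5/32)k-135/64)(-32k**2-304k+1728) + (-(2925/4)k+2925)
  -32k**2-304k+1728 = ((128/2925)k+192/325)(-(2925/4)k+2925) + (0)
Last nonzero remainder: -(2925/4)k+2925. Dividing through by -2925/4 gives the monic gcd k-4.

k-4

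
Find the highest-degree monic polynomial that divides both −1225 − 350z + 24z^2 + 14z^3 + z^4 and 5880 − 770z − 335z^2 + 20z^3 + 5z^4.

49 + 14z + z^2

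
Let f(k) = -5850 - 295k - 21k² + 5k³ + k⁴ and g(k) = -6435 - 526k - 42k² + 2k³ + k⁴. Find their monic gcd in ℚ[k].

Euclidean algorithm in ℚ[k]:
  k⁴ + 5k³ - 21k² - 295k - 5850 = (k⁴ + 2k³ - 42k² - 526k - 6435) + (3k³ + 21k² + 231k + 585)
  k⁴ + 2k³ - 42k² - 526k - 6435 = ((1/3)k - 5/3)(3k³ + 21k² + 231k + 585) + (-84k² - 336k - 5460)
  3k³ + 21k² + 231k + 585 = (-(1/28)k - 3/28)(-84k² - 336k - 5460) + (0)
Last nonzero remainder: -84k² - 336k - 5460. Dividing through by -84 gives the monic gcd k² + 4k + 65.

65 + 4k + k²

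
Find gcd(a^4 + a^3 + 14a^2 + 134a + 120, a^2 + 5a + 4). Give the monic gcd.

Apply the Euclidean algorithm:
  a^4 + a^3 + 14a^2 + 134a + 120 = (a^2 - 4a + 30)(a^2 + 5a + 4) + (0)
The last nonzero remainder a^2 + 5a + 4 is already monic.

a^2 + 5a + 4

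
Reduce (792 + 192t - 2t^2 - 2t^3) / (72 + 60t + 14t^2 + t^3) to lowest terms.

Repeated division with remainder:
  -2t^3 - 2t^2 + 192t + 792 = (-2)(t^3 + 14t^2 + 60t + 72) + (26t^2 + 312t + 936)
  t^3 + 14t^2 + 60t + 72 = ((1/26)t + 1/13)(26t^2 + 312t + 936) + (0)
Last nonzero remainder: 26t^2 + 312t + 936. Dividing through by 26 gives the monic gcd t^2 + 12t + 36.
Cancel t^2 + 12t + 36 from numerator and denominator to get the reduced form.

(22 - 2t)/(2 + t)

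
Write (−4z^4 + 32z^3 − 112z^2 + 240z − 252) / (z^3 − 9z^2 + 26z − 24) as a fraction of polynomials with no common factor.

(−4z^3 + 20z^2 − 52z + 84)/(z^2 − 6z + 8)

Apply the Euclidean algorithm:
  −4z^4 + 32z^3 − 112z^2 + 240z − 252 = (−4z − 4)(z^3 − 9z^2 + 26z − 24) + (−44z^2 + 248z − 348)
  z^3 − 9z^2 + 26z − 24 = (−(1/44)z + 37/484)(−44z^2 + 248z − 348) + (−(105/121)z + 315/121)
  −44z^2 + 248z − 348 = ((5324/105)z − 14036/105)(−(105/121)z + 315/121) + (0)
Last nonzero remainder: −(105/121)z + 315/121. Dividing through by −105/121 gives the monic gcd z − 3.
Cancel z − 3 from numerator and denominator to get the reduced form.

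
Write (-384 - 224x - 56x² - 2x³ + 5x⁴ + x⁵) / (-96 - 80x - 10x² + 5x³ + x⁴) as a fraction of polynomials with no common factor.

(8 + 2x + x²)/(2 + x)

Repeated division with remainder:
  x⁵ + 5x⁴ - 2x³ - 56x² - 224x - 384 = (x)(x⁴ + 5x³ - 10x² - 80x - 96) + (8x³ + 24x² - 128x - 384)
  x⁴ + 5x³ - 10x² - 80x - 96 = ((1/8)x + 1/4)(8x³ + 24x² - 128x - 384) + (0)
Last nonzero remainder: 8x³ + 24x² - 128x - 384. Dividing through by 8 gives the monic gcd x³ + 3x² - 16x - 48.
Cancel x³ + 3x² - 16x - 48 from numerator and denominator to get the reduced form.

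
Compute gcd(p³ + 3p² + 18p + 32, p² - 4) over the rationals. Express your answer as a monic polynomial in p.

Euclidean algorithm in ℚ[p]:
  p³ + 3p² + 18p + 32 = (p + 3)(p² - 4) + (22p + 44)
  p² - 4 = ((1/22)p - 1/11)(22p + 44) + (0)
Last nonzero remainder: 22p + 44. Dividing through by 22 gives the monic gcd p + 2.

p + 2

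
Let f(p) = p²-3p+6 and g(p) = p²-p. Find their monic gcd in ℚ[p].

1

Euclidean algorithm in ℚ[p]:
  p²-3p+6 = (p²-p) + (-2p+6)
  p²-p = (-(1/2)p-1)(-2p+6) + (6)
  -2p+6 = (-(1/3)p+1)(6) + (0)
The last nonzero remainder is the constant 6, so the polynomials are coprime and gcd = 1.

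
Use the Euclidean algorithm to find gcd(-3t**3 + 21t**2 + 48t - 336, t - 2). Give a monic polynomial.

1

Repeated division with remainder:
  -3t**3 + 21t**2 + 48t - 336 = (-3t**2 + 15t + 78)(t - 2) + (-180)
  t - 2 = (-(1/180)t + 1/90)(-180) + (0)
The last nonzero remainder is the constant -180, so the polynomials are coprime and gcd = 1.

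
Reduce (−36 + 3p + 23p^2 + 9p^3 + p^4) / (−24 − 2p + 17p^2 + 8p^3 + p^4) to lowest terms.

Apply the Euclidean algorithm:
  p^4 + 9p^3 + 23p^2 + 3p − 36 = (p^4 + 8p^3 + 17p^2 − 2p − 24) + (p^3 + 6p^2 + 5p − 12)
  p^4 + 8p^3 + 17p^2 − 2p − 24 = (p + 2)(p^3 + 6p^2 + 5p − 12) + (0)
The last nonzero remainder p^3 + 6p^2 + 5p − 12 is already monic.
Cancel p^3 + 6p^2 + 5p − 12 from numerator and denominator to get the reduced form.

(3 + p)/(2 + p)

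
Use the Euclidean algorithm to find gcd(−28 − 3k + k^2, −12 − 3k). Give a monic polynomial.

4 + k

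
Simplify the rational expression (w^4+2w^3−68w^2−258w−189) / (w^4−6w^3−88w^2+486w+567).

(w^2+10w+21)/(w^2+2w−63)

Euclidean algorithm in ℚ[w]:
  w^4+2w^3−68w^2−258w−189 = (w^4−6w^3−88w^2+486w+567) + (8w^3+20w^2−744w−756)
  w^4−6w^3−88w^2+486w+567 = ((1/8)w−17/16)(8w^3+20w^2−744w−756) + ((105/4)w^2−210w−945/4)
  8w^3+20w^2−744w−756 = ((32/105)w+16/5)((105/4)w^2−210w−945/4) + (0)
Last nonzero remainder: (105/4)w^2−210w−945/4. Dividing through by 105/4 gives the monic gcd w^2−8w−9.
Cancel w^2−8w−9 from numerator and denominator to get the reduced form.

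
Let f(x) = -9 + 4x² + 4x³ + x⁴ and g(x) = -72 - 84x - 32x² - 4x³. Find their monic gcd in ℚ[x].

3 + x

By polynomial division,
  x⁴ + 4x³ + 4x² - 9 = (-(1/4)x + 1)(-4x³ - 32x² - 84x - 72) + (15x² + 66x + 63)
  -4x³ - 32x² - 84x - 72 = (-(4/15)x - 24/25)(15x² + 66x + 63) + (-(96/25)x - 288/25)
  15x² + 66x + 63 = (-(125/32)x - 175/32)(-(96/25)x - 288/25) + (0)
Last nonzero remainder: -(96/25)x - 288/25. Dividing through by -96/25 gives the monic gcd x + 3.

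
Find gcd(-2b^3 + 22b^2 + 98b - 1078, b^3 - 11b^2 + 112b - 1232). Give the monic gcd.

b - 11

Repeated division with remainder:
  -2b^3 + 22b^2 + 98b - 1078 = (-2)(b^3 - 11b^2 + 112b - 1232) + (322b - 3542)
  b^3 - 11b^2 + 112b - 1232 = ((1/322)b^2 + 8/23)(322b - 3542) + (0)
Last nonzero remainder: 322b - 3542. Dividing through by 322 gives the monic gcd b - 11.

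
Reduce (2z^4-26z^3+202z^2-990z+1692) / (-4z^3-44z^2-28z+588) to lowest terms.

(-z^3+10z^2-71z+282)/(2z^2+28z+98)

Apply the Euclidean algorithm:
  2z^4-26z^3+202z^2-990z+1692 = (-(1/2)z+12)(-4z^3-44z^2-28z+588) + (716z^2-360z-5364)
  -4z^3-44z^2-28z+588 = (-(1/179)z-2059/32041)(716z^2-360z-5364) + (-(2598544/32041)z+7795632/32041)
  716z^2-360z-5364 = (-(5735339/649636)z-14322327/649636)(-(2598544/32041)z+7795632/32041) + (0)
Last nonzero remainder: -(2598544/32041)z+7795632/32041. Dividing through by -2598544/32041 gives the monic gcd z-3.
Cancel z-3 from numerator and denominator to get the reduced form.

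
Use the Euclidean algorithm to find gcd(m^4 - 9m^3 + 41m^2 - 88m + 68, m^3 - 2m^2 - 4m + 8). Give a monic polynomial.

m^2 - 4m + 4

By polynomial division,
  m^4 - 9m^3 + 41m^2 - 88m + 68 = (m - 7)(m^3 - 2m^2 - 4m + 8) + (31m^2 - 124m + 124)
  m^3 - 2m^2 - 4m + 8 = ((1/31)m + 2/31)(31m^2 - 124m + 124) + (0)
Last nonzero remainder: 31m^2 - 124m + 124. Dividing through by 31 gives the monic gcd m^2 - 4m + 4.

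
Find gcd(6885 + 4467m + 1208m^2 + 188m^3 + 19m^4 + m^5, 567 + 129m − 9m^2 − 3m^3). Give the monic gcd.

Repeated division with remainder:
  m^5 + 19m^4 + 188m^3 + 1208m^2 + 4467m + 6885 = (−(1/3)m^2 − (16/3)m − 61)(−3m^3 − 9m^2 + 129m + 567) + (1536m^2 + 15360m + 41472)
  −3m^3 − 9m^2 + 129m + 567 = (−(1/512)m + 7/512)(1536m^2 + 15360m + 41472) + (0)
Last nonzero remainder: 1536m^2 + 15360m + 41472. Dividing through by 1536 gives the monic gcd m^2 + 10m + 27.

27 + 10m + m^2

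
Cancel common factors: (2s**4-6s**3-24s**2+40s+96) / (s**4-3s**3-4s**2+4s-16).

(2s**2-2s-12)/(s**2-s+2)

Apply the Euclidean algorithm:
  2s**4-6s**3-24s**2+40s+96 = (2)(s**4-3s**3-4s**2+4s-16) + (-16s**2+32s+128)
  s**4-3s**3-4s**2+4s-16 = (-(1/16)s**2+(1/16)s-1/8)(-16s**2+32s+128) + (0)
Last nonzero remainder: -16s**2+32s+128. Dividing through by -16 gives the monic gcd s**2-2s-8.
Cancel s**2-2s-8 from numerator and denominator to get the reduced form.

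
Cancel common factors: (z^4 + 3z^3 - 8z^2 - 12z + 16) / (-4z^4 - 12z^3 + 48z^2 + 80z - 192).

Euclidean algorithm in ℚ[z]:
  z^4 + 3z^3 - 8z^2 - 12z + 16 = (-1/4)(-4z^4 - 12z^3 + 48z^2 + 80z - 192) + (4z^2 + 8z - 32)
  -4z^4 - 12z^3 + 48z^2 + 80z - 192 = (-z^2 - z + 6)(4z^2 + 8z - 32) + (0)
Last nonzero remainder: 4z^2 + 8z - 32. Dividing through by 4 gives the monic gcd z^2 + 2z - 8.
Cancel z^2 + 2z - 8 from numerator and denominator to get the reduced form.

(-z^2 - z + 2)/(4z^2 + 4z - 24)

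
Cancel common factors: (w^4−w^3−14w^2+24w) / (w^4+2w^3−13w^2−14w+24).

(w^2−2w)/(w^2+w−2)

By polynomial division,
  w^4−w^3−14w^2+24w = (w^4+2w^3−13w^2−14w+24) + (−3w^3−w^2+38w−24)
  w^4+2w^3−13w^2−14w+24 = (−(1/3)w−5/9)(−3w^3−w^2+38w−24) + (−(8/9)w^2−(8/9)w+32/3)
  −3w^3−w^2+38w−24 = ((27/8)w−9/4)(−(8/9)w^2−(8/9)w+32/3) + (0)
Last nonzero remainder: −(8/9)w^2−(8/9)w+32/3. Dividing through by −8/9 gives the monic gcd w^2+w−12.
Cancel w^2+w−12 from numerator and denominator to get the reduced form.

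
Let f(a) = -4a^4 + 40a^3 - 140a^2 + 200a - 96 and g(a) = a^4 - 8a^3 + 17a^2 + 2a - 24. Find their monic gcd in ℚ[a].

a^3 - 9a^2 + 26a - 24

By polynomial division,
  -4a^4 + 40a^3 - 140a^2 + 200a - 96 = (-4)(a^4 - 8a^3 + 17a^2 + 2a - 24) + (8a^3 - 72a^2 + 208a - 192)
  a^4 - 8a^3 + 17a^2 + 2a - 24 = ((1/8)a + 1/8)(8a^3 - 72a^2 + 208a - 192) + (0)
Last nonzero remainder: 8a^3 - 72a^2 + 208a - 192. Dividing through by 8 gives the monic gcd a^3 - 9a^2 + 26a - 24.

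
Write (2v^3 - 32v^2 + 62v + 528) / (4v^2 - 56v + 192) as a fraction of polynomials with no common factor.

By polynomial division,
  2v^3 - 32v^2 + 62v + 528 = ((1/2)v - 1)(4v^2 - 56v + 192) + (-90v + 720)
  4v^2 - 56v + 192 = (-(2/45)v + 4/15)(-90v + 720) + (0)
Last nonzero remainder: -90v + 720. Dividing through by -90 gives the monic gcd v - 8.
Cancel v - 8 from numerator and denominator to get the reduced form.

(v^2 - 8v - 33)/(2v - 12)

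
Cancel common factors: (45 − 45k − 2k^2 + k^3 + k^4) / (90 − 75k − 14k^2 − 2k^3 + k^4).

(−3 + k)/(−6 + k)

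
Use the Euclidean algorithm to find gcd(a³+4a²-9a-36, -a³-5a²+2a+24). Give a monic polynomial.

By polynomial division,
  a³+4a²-9a-36 = (-1)(-a³-5a²+2a+24) + (-a²-7a-12)
  -a³-5a²+2a+24 = (a-2)(-a²-7a-12) + (0)
Last nonzero remainder: -a²-7a-12. Dividing through by -1 gives the monic gcd a²+7a+12.

a²+7a+12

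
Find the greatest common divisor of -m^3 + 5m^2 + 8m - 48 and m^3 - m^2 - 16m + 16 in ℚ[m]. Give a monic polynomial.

m - 4

Repeated division with remainder:
  -m^3 + 5m^2 + 8m - 48 = (-1)(m^3 - m^2 - 16m + 16) + (4m^2 - 8m - 32)
  m^3 - m^2 - 16m + 16 = ((1/4)m + 1/4)(4m^2 - 8m - 32) + (-6m + 24)
  4m^2 - 8m - 32 = (-(2/3)m - 4/3)(-6m + 24) + (0)
Last nonzero remainder: -6m + 24. Dividing through by -6 gives the monic gcd m - 4.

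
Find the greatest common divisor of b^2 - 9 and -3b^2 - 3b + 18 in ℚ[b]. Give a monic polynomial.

Apply the Euclidean algorithm:
  b^2 - 9 = (-1/3)(-3b^2 - 3b + 18) + (-b - 3)
  -3b^2 - 3b + 18 = (3b - 6)(-b - 3) + (0)
Last nonzero remainder: -b - 3. Dividing through by -1 gives the monic gcd b + 3.

b + 3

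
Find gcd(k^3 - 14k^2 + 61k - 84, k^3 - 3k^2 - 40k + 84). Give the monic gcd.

k - 7

Euclidean algorithm in ℚ[k]:
  k^3 - 14k^2 + 61k - 84 = (k^3 - 3k^2 - 40k + 84) + (-11k^2 + 101k - 168)
  k^3 - 3k^2 - 40k + 84 = (-(1/11)k - 68/121)(-11k^2 + 101k - 168) + ((180/121)k - 1260/121)
  -11k^2 + 101k - 168 = (-(1331/180)k + 242/15)((180/121)k - 1260/121) + (0)
Last nonzero remainder: (180/121)k - 1260/121. Dividing through by 180/121 gives the monic gcd k - 7.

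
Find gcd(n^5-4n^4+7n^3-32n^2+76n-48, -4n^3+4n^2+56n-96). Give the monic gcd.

n^2-5n+6

By polynomial division,
  n^5-4n^4+7n^3-32n^2+76n-48 = (-(1/4)n^2+(3/4)n-9/2)(-4n^3+4n^2+56n-96) + (-80n^2+400n-480)
  -4n^3+4n^2+56n-96 = ((1/20)n+1/5)(-80n^2+400n-480) + (0)
Last nonzero remainder: -80n^2+400n-480. Dividing through by -80 gives the monic gcd n^2-5n+6.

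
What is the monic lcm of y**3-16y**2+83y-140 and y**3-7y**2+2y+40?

Repeated division with remainder:
  y**3-16y**2+83y-140 = (y**3-7y**2+2y+40) + (-9y**2+81y-180)
  y**3-7y**2+2y+40 = (-(1/9)y-2/9)(-9y**2+81y-180) + (0)
Last nonzero remainder: -9y**2+81y-180. Dividing through by -9 gives the monic gcd y**2-9y+20.
Then lcm(f, g) = f·g / gcd(f, g); expanding and making the result monic gives the answer.

y**4-14y**3+51y**2+26y-280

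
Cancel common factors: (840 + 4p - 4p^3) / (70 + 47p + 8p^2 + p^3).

(24 - 4p)/(2 + p)

By polynomial division,
  -4p^3 + 4p + 840 = (-4)(p^3 + 8p^2 + 47p + 70) + (32p^2 + 192p + 1120)
  p^3 + 8p^2 + 47p + 70 = ((1/32)p + 1/16)(32p^2 + 192p + 1120) + (0)
Last nonzero remainder: 32p^2 + 192p + 1120. Dividing through by 32 gives the monic gcd p^2 + 6p + 35.
Cancel p^2 + 6p + 35 from numerator and denominator to get the reduced form.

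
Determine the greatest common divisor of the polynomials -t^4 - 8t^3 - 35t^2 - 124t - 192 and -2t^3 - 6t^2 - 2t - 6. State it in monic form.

By polynomial division,
  -t^4 - 8t^3 - 35t^2 - 124t - 192 = ((1/2)t + 5/2)(-2t^3 - 6t^2 - 2t - 6) + (-19t^2 - 116t - 177)
  -2t^3 - 6t^2 - 2t - 6 = ((2/19)t - 118/361)(-19t^2 - 116t - 177) + (-(7684/361)t - 23052/361)
  -19t^2 - 116t - 177 = ((6859/7684)t + 21299/7684)(-(7684/361)t - 23052/361) + (0)
Last nonzero remainder: -(7684/361)t - 23052/361. Dividing through by -7684/361 gives the monic gcd t + 3.

t + 3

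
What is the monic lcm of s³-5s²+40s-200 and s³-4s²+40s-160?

Apply the Euclidean algorithm:
  s³-5s²+40s-200 = (s³-4s²+40s-160) + (-s²-40)
  s³-4s²+40s-160 = (-s+4)(-s²-40) + (0)
Last nonzero remainder: -s²-40. Dividing through by -1 gives the monic gcd s²+40.
Then lcm(f, g) = f·g / gcd(f, g); expanding and making the result monic gives the answer.

s⁴-9s³+60s²-360s+800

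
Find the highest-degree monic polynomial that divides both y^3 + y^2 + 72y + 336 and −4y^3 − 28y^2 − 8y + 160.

y + 4

By polynomial division,
  y^3 + y^2 + 72y + 336 = (−1/4)(−4y^3 − 28y^2 − 8y + 160) + (−6y^2 + 70y + 376)
  −4y^3 − 28y^2 − 8y + 160 = ((2/3)y + 112/9)(−6y^2 + 70y + 376) + (−(10168/9)y − 40672/9)
  −6y^2 + 70y + 376 = ((27/5084)y − 423/5084)(−(10168/9)y − 40672/9) + (0)
Last nonzero remainder: −(10168/9)y − 40672/9. Dividing through by −10168/9 gives the monic gcd y + 4.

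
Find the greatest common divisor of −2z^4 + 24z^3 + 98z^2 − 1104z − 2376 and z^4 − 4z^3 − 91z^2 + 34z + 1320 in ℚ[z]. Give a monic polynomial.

Euclidean algorithm in ℚ[z]:
  −2z^4 + 24z^3 + 98z^2 − 1104z − 2376 = (−2)(z^4 − 4z^3 − 91z^2 + 34z + 1320) + (16z^3 − 84z^2 − 1036z + 264)
  z^4 − 4z^3 − 91z^2 + 34z + 1320 = ((1/16)z + 5/64)(16z^3 − 84z^2 − 1036z + 264) + (−(315/16)z^2 + (1575/16)z + 10395/8)
  16z^3 − 84z^2 − 1036z + 264 = (−(256/315)z + 64/315)(−(315/16)z^2 + (1575/16)z + 10395/8) + (0)
Last nonzero remainder: −(315/16)z^2 + (1575/16)z + 10395/8. Dividing through by −315/16 gives the monic gcd z^2 − 5z − 66.

z^2 − 5z − 66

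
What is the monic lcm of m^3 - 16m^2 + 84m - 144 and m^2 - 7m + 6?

Repeated division with remainder:
  m^3 - 16m^2 + 84m - 144 = (m - 9)(m^2 - 7m + 6) + (15m - 90)
  m^2 - 7m + 6 = ((1/15)m - 1/15)(15m - 90) + (0)
Last nonzero remainder: 15m - 90. Dividing through by 15 gives the monic gcd m - 6.
Then lcm(f, g) = f·g / gcd(f, g); expanding and making the result monic gives the answer.

m^4 - 17m^3 + 100m^2 - 228m + 144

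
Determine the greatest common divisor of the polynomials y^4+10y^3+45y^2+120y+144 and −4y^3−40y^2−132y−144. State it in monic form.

y^2+7y+12

Euclidean algorithm in ℚ[y]:
  y^4+10y^3+45y^2+120y+144 = (−(1/4)y)(−4y^3−40y^2−132y−144) + (12y^2+84y+144)
  −4y^3−40y^2−132y−144 = (−(1/3)y−1)(12y^2+84y+144) + (0)
Last nonzero remainder: 12y^2+84y+144. Dividing through by 12 gives the monic gcd y^2+7y+12.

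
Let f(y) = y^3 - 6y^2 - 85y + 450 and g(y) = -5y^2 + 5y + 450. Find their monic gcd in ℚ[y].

y^2 - y - 90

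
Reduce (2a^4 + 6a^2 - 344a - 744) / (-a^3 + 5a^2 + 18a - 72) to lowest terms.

Euclidean algorithm in ℚ[a]:
  2a^4 + 6a^2 - 344a - 744 = (-2a - 10)(-a^3 + 5a^2 + 18a - 72) + (92a^2 - 308a - 1464)
  -a^3 + 5a^2 + 18a - 72 = (-(1/92)a + 19/1058)(92a^2 - 308a - 1464) + ((4030/529)a - 24180/529)
  92a^2 - 308a - 1464 = ((24334/2015)a + 64538/2015)((4030/529)a - 24180/529) + (0)
Last nonzero remainder: (4030/529)a - 24180/529. Dividing through by 4030/529 gives the monic gcd a - 6.
Cancel a - 6 from numerator and denominator to get the reduced form.

(-2a^3 - 12a^2 - 78a - 124)/(a^2 + a - 12)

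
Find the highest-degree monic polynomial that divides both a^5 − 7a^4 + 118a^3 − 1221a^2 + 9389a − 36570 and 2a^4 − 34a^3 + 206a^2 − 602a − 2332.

a^2 − 8a + 53

Repeated division with remainder:
  a^5 − 7a^4 + 118a^3 − 1221a^2 + 9389a − 36570 = ((1/2)a + 5)(2a^4 − 34a^3 + 206a^2 − 602a − 2332) + (185a^3 − 1950a^2 + 13565a − 24910)
  2a^4 − 34a^3 + 206a^2 − 602a − 2332 = ((2/185)a − 478/6845)(185a^3 − 1950a^2 + 13565a − 24910) + (−(105168/1369)a^2 + (841344/1369)a − 5573904/1369)
  185a^3 − 1950a^2 + 13565a − 24910 = (−(253265/105168)a + 321715/52584)(−(105168/1369)a^2 + (841344/1369)a − 5573904/1369) + (0)
Last nonzero remainder: −(105168/1369)a^2 + (841344/1369)a − 5573904/1369. Dividing through by −105168/1369 gives the monic gcd a^2 − 8a + 53.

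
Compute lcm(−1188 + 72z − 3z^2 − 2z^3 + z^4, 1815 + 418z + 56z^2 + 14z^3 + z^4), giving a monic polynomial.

Apply the Euclidean algorithm:
  z^4 − 2z^3 − 3z^2 + 72z − 1188 = (z^4 + 14z^3 + 56z^2 + 418z + 1815) + (−16z^3 − 59z^2 − 346z − 3003)
  z^4 + 14z^3 + 56z^2 + 418z + 1815 = (−(1/16)z − 165/256)(−16z^3 − 59z^2 − 346z − 3003) + (−(935/256)z^2 + (935/128)z − 30855/256)
  −16z^3 − 59z^2 − 346z − 3003 = ((4096/935)z + 23296/935)(−(935/256)z^2 + (935/128)z − 30855/256) + (0)
Last nonzero remainder: −(935/256)z^2 + (935/128)z − 30855/256. Dividing through by −935/256 gives the monic gcd z^2 − 2z + 33.
Then lcm(f, g) = f·g / gcd(f, g); expanding and making the result monic gives the answer.

−65340 − 15048z − 201z^2 − 86z^3 + 20z^4 + 14z^5 + z^6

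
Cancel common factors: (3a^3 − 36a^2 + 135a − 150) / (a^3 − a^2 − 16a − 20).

(3a^2 − 21a + 30)/(a^2 + 4a + 4)

Repeated division with remainder:
  3a^3 − 36a^2 + 135a − 150 = (3)(a^3 − a^2 − 16a − 20) + (−33a^2 + 183a − 90)
  a^3 − a^2 − 16a − 20 = (−(1/33)a − 50/363)(−33a^2 + 183a − 90) + ((784/121)a − 3920/121)
  −33a^2 + 183a − 90 = (−(3993/784)a + 1089/392)((784/121)a − 3920/121) + (0)
Last nonzero remainder: (784/121)a − 3920/121. Dividing through by 784/121 gives the monic gcd a − 5.
Cancel a − 5 from numerator and denominator to get the reduced form.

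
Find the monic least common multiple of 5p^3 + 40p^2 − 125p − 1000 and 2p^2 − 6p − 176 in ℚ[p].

Apply the Euclidean algorithm:
  5p^3 + 40p^2 − 125p − 1000 = ((5/2)p + 55/2)(2p^2 − 6p − 176) + (480p + 3840)
  2p^2 − 6p − 176 = ((1/240)p − 11/240)(480p + 3840) + (0)
Last nonzero remainder: 480p + 3840. Dividing through by 480 gives the monic gcd p + 8.
Then lcm(f, g) = f·g / gcd(f, g); expanding and making the result monic gives the answer.

p^4 − 3p^3 − 113p^2 + 75p + 2200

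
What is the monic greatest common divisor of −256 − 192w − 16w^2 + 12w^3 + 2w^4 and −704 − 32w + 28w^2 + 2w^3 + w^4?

Euclidean algorithm in ℚ[w]:
  2w^4 + 12w^3 − 16w^2 − 192w − 256 = (2)(w^4 + 2w^3 + 28w^2 − 32w − 704) + (8w^3 − 72w^2 − 128w + 1152)
  w^4 + 2w^3 + 28w^2 − 32w − 704 = ((1/8)w + 11/8)(8w^3 − 72w^2 − 128w + 1152) + (143w^2 − 2288)
  8w^3 − 72w^2 − 128w + 1152 = ((8/143)w − 72/143)(143w^2 − 2288) + (0)
Last nonzero remainder: 143w^2 − 2288. Dividing through by 143 gives the monic gcd w^2 − 16.

−16 + w^2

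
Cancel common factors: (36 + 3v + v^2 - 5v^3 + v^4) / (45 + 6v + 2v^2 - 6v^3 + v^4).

(-4 + v)/(-5 + v)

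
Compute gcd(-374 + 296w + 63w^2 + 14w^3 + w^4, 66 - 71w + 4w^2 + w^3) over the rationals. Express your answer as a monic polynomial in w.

-11 + 10w + w^2

By polynomial division,
  w^4 + 14w^3 + 63w^2 + 296w - 374 = (w + 10)(w^3 + 4w^2 - 71w + 66) + (94w^2 + 940w - 1034)
  w^3 + 4w^2 - 71w + 66 = ((1/94)w - 3/47)(94w^2 + 940w - 1034) + (0)
Last nonzero remainder: 94w^2 + 940w - 1034. Dividing through by 94 gives the monic gcd w^2 + 10w - 11.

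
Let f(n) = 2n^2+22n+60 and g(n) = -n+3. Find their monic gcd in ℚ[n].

Euclidean algorithm in ℚ[n]:
  2n^2+22n+60 = (-2n-28)(-n+3) + (144)
  -n+3 = (-(1/144)n+1/48)(144) + (0)
The last nonzero remainder is the constant 144, so the polynomials are coprime and gcd = 1.

1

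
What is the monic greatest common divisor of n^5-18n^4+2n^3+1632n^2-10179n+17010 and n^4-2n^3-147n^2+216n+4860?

Euclidean algorithm in ℚ[n]:
  n^5-18n^4+2n^3+1632n^2-10179n+17010 = (n-16)(n^4-2n^3-147n^2+216n+4860) + (117n^3-936n^2-11583n+94770)
  n^4-2n^3-147n^2+216n+4860 = ((1/117)n+2/39)(117n^3-936n^2-11583n+94770) + (0)
Last nonzero remainder: 117n^3-936n^2-11583n+94770. Dividing through by 117 gives the monic gcd n^3-8n^2-99n+810.

n^3-8n^2-99n+810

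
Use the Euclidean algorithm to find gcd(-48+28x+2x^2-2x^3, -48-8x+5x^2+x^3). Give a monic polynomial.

-12+x+x^2

By polynomial division,
  -2x^3+2x^2+28x-48 = (-2)(x^3+5x^2-8x-48) + (12x^2+12x-144)
  x^3+5x^2-8x-48 = ((1/12)x+1/3)(12x^2+12x-144) + (0)
Last nonzero remainder: 12x^2+12x-144. Dividing through by 12 gives the monic gcd x^2+x-12.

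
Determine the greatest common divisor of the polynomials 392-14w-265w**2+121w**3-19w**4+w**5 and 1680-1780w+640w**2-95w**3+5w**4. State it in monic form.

Repeated division with remainder:
  w**5-19w**4+121w**3-265w**2-14w+392 = ((1/5)w)(5w**4-95w**3+640w**2-1780w+1680) + (-7w**3+91w**2-350w+392)
  5w**4-95w**3+640w**2-1780w+1680 = (-(5/7)w+30/7)(-7w**3+91w**2-350w+392) + (0)
Last nonzero remainder: -7w**3+91w**2-350w+392. Dividing through by -7 gives the monic gcd w**3-13w**2+50w-56.

-56+50w-13w**2+w**3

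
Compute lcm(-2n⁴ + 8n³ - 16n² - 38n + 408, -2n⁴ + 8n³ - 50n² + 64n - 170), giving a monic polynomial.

n⁶ - 5n⁵ + 17n⁴ - 9n³ - 183n² + 299n - 1020

Apply the Euclidean algorithm:
  -2n⁴ + 8n³ - 16n² - 38n + 408 = (-2n⁴ + 8n³ - 50n² + 64n - 170) + (34n² - 102n + 578)
  -2n⁴ + 8n³ - 50n² + 64n - 170 = (-(1/17)n² + (1/17)n - 5/17)(34n² - 102n + 578) + (0)
Last nonzero remainder: 34n² - 102n + 578. Dividing through by 34 gives the monic gcd n² - 3n + 17.
Then lcm(f, g) = f·g / gcd(f, g); expanding and making the result monic gives the answer.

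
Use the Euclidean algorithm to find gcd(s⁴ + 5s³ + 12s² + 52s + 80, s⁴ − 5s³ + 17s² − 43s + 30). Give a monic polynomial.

Euclidean algorithm in ℚ[s]:
  s⁴ + 5s³ + 12s² + 52s + 80 = (s⁴ − 5s³ + 17s² − 43s + 30) + (10s³ − 5s² + 95s + 50)
  s⁴ − 5s³ + 17s² − 43s + 30 = ((1/10)s − 9/20)(10s³ − 5s² + 95s + 50) + ((21/4)s² − (21/4)s + 105/2)
  10s³ − 5s² + 95s + 50 = ((40/21)s + 20/21)((21/4)s² − (21/4)s + 105/2) + (0)
Last nonzero remainder: (21/4)s² − (21/4)s + 105/2. Dividing through by 21/4 gives the monic gcd s² − s + 10.

s² − s + 10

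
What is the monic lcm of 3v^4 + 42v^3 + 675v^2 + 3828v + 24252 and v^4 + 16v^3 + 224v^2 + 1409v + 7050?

v^6 + 25v^5 + 454v^4 + 4801v^3 + 38995v^2 + 184624v + 606300

Repeated division with remainder:
  3v^4 + 42v^3 + 675v^2 + 3828v + 24252 = (3)(v^4 + 16v^3 + 224v^2 + 1409v + 7050) + (-6v^3 + 3v^2 - 399v + 3102)
  v^4 + 16v^3 + 224v^2 + 1409v + 7050 = (-(1/6)v - 11/4)(-6v^3 + 3v^2 - 399v + 3102) + ((663/4)v^2 + (3315/4)v + 31161/2)
  -6v^3 + 3v^2 - 399v + 3102 = (-(8/221)v + 44/221)((663/4)v^2 + (3315/4)v + 31161/2) + (0)
Last nonzero remainder: (663/4)v^2 + (3315/4)v + 31161/2. Dividing through by 663/4 gives the monic gcd v^2 + 5v + 94.
Then lcm(f, g) = f·g / gcd(f, g); expanding and making the result monic gives the answer.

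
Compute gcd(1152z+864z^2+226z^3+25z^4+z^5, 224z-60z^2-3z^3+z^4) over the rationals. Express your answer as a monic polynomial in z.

Apply the Euclidean algorithm:
  z^5+25z^4+226z^3+864z^2+1152z = (z+28)(z^4-3z^3-60z^2+224z) + (370z^3+2320z^2-5120z)
  z^4-3z^3-60z^2+224z = ((1/370)z-343/13690)(370z^3+2320z^2-5120z) + ((16380/1369)z^2+(131040/1369)z)
  370z^3+2320z^2-5120z = ((50653/1638)z-43808/819)((16380/1369)z^2+(131040/1369)z) + (0)
Last nonzero remainder: (16380/1369)z^2+(131040/1369)z. Dividing through by 16380/1369 gives the monic gcd z^2+8z.

8z+z^2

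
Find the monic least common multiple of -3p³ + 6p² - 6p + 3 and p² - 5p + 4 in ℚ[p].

Repeated division with remainder:
  -3p³ + 6p² - 6p + 3 = (-3p - 9)(p² - 5p + 4) + (-39p + 39)
  p² - 5p + 4 = (-(1/39)p + 4/39)(-39p + 39) + (0)
Last nonzero remainder: -39p + 39. Dividing through by -39 gives the monic gcd p - 1.
Then lcm(f, g) = f·g / gcd(f, g); expanding and making the result monic gives the answer.

p⁴ - 6p³ + 10p² - 9p + 4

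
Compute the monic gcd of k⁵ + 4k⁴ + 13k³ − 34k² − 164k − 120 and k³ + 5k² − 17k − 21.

k² − 2k − 3

Repeated division with remainder:
  k⁵ + 4k⁴ + 13k³ − 34k² − 164k − 120 = (k² − k + 35)(k³ + 5k² − 17k − 21) + (−205k² + 410k + 615)
  k³ + 5k² − 17k − 21 = (−(1/205)k − 7/205)(−205k² + 410k + 615) + (0)
Last nonzero remainder: −205k² + 410k + 615. Dividing through by −205 gives the monic gcd k² − 2k − 3.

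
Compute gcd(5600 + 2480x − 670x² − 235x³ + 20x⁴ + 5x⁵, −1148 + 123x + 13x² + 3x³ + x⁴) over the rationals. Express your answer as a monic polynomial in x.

Repeated division with remainder:
  5x⁵ + 20x⁴ − 235x³ − 670x² + 2480x + 5600 = (5x + 5)(x⁴ + 3x³ + 13x² + 123x − 1148) + (−315x³ − 1350x² + 7605x + 11340)
  x⁴ + 3x³ + 13x² + 123x − 1148 = (−(1/315)x + 1/245)(−315x³ − 1350x² + 7605x + 11340) + ((2090/49)x² + (6270/49)x − 8360/7)
  −315x³ − 1350x² + 7605x + 11340 = (−(3087/418)x − 3969/418)((2090/49)x² + (6270/49)x − 8360/7) + (0)
Last nonzero remainder: (2090/49)x² + (6270/49)x − 8360/7. Dividing through by 2090/49 gives the monic gcd x² + 3x − 28.

−28 + 3x + x²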